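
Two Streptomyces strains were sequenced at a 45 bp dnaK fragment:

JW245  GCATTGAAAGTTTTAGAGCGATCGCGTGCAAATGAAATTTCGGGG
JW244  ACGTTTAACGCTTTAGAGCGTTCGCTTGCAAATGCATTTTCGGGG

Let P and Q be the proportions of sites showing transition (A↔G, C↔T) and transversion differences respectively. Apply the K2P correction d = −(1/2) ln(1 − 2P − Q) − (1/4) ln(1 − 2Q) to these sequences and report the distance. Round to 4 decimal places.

Differing sites — 1:G/A (Ti); 3:A/G (Ti); 6:G/T (Tv); 9:A/C (Tv); 11:T/C (Ti); 21:A/T (Tv); 26:G/T (Tv); 35:A/C (Tv); 37:A/T (Tv).
Of the 9 differences, 3 transitions and 6 transversions over 45 sites: P = 3/45 = 0.066667, Q = 6/45 = 0.133333.
d = −0.5·ln(0.733333) − 0.25·ln(0.733334) = −0.5·(-0.310155) − 0.25·(-0.310154) = 0.2326.

0.2326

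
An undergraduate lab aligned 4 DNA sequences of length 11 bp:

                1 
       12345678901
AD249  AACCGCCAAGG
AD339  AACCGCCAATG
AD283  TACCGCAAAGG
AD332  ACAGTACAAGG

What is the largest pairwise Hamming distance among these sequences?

7

Pairwise Hamming distances:
  AD249 vs AD339: 1
  AD249 vs AD283: 2
  AD249 vs AD332: 5
  AD339 vs AD283: 3
  AD339 vs AD332: 6
  AD283 vs AD332: 7
The largest is 7, between AD283 and AD332.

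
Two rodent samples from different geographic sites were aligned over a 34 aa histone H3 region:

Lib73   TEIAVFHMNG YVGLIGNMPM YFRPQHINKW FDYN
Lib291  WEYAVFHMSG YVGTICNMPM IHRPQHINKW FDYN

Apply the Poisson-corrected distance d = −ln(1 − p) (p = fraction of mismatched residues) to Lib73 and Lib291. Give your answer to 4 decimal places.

0.2305

Differing sites — 1:T/W; 3:I/Y; 9:N/S; 14:L/T; 16:G/C; 21:Y/I; 22:F/H.
p = 7/34 = 0.205882.
d = −ln(1 − 0.205882) = −ln(0.794118) = 0.2305.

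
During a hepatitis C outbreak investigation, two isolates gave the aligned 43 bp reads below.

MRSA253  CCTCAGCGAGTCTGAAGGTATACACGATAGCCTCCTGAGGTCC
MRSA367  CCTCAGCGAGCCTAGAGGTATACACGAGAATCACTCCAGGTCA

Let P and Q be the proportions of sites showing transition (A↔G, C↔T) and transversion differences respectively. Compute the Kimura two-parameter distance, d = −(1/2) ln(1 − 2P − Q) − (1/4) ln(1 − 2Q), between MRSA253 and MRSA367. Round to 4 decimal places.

Differing sites — 11:T/C (Ti); 14:G/A (Ti); 15:A/G (Ti); 28:T/G (Tv); 30:G/A (Ti); 31:C/T (Ti); 33:T/A (Tv); 35:C/T (Ti); 36:T/C (Ti); 37:G/C (Tv); 43:C/A (Tv).
Of the 11 differences, 7 transitions and 4 transversions over 43 sites: P = 7/43 = 0.162791, Q = 4/43 = 0.093023.
d = −0.5·ln(0.581395) − 0.25·ln(0.813954) = −0.5·(-0.542325) − 0.25·(-0.205851) = 0.3226.

0.3226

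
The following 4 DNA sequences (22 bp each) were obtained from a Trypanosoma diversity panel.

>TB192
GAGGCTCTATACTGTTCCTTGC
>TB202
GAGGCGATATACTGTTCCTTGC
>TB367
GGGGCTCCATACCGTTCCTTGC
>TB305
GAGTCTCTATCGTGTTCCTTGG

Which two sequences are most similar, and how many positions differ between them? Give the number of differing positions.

2

Pairwise Hamming distances:
  TB192 vs TB202: 2
  TB192 vs TB367: 3
  TB192 vs TB305: 4
  TB202 vs TB367: 5
  TB202 vs TB305: 6
  TB367 vs TB305: 7
The smallest is 2, between TB192 and TB202.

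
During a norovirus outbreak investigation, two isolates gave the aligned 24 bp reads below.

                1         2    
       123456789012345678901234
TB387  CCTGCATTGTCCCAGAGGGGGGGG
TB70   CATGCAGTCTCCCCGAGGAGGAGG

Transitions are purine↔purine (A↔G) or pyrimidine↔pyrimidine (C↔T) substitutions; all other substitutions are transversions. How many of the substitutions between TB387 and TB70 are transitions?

The sequences differ at positions 2 (C/A, transversion), 7 (T/G, transversion), 9 (G/C, transversion), 14 (A/C, transversion), 19 (G/A, transition), 22 (G/A, transition).
Of the 6 differences, 2 transitions and 4 transversions, so the answer is 2.

2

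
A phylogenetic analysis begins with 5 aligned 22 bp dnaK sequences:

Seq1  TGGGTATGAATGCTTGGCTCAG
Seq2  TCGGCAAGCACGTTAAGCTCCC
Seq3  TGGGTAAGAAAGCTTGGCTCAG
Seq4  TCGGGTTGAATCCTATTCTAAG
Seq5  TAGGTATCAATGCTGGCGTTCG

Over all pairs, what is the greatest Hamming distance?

13

Pairwise Hamming distances:
  Seq1 vs Seq2: 10
  Seq1 vs Seq3: 2
  Seq1 vs Seq4: 8
  Seq1 vs Seq5: 7
  Seq2 vs Seq3: 9
  Seq2 vs Seq4: 12
  Seq2 vs Seq5: 13
  Seq3 vs Seq4: 10
  Seq3 vs Seq5: 9
  Seq4 vs Seq5: 11
The largest is 13, between Seq2 and Seq5.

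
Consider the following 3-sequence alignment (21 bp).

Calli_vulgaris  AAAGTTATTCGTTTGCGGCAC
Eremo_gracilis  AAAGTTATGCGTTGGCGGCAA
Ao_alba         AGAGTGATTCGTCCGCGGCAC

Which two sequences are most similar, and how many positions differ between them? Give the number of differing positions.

3

Pairwise Hamming distances:
  Calli_vulgaris vs Eremo_gracilis: 3
  Calli_vulgaris vs Ao_alba: 4
  Eremo_gracilis vs Ao_alba: 6
The smallest is 3, between Calli_vulgaris and Eremo_gracilis.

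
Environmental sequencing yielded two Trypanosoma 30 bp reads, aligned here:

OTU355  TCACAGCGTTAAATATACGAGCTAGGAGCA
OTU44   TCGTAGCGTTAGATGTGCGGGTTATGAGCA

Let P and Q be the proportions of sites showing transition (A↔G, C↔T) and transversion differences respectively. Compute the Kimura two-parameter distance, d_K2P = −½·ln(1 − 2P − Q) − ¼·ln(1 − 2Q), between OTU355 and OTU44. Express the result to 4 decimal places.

0.3638

Differing sites — 3:A/G (Ti); 4:C/T (Ti); 12:A/G (Ti); 15:A/G (Ti); 17:A/G (Ti); 20:A/G (Ti); 22:C/T (Ti); 25:G/T (Tv).
Of the 8 differences, 7 transitions and 1 transversion over 30 sites: P = 7/30 = 0.233333, Q = 1/30 = 0.033333.
d = −0.5·ln(0.500001) − 0.25·ln(0.933334) = −0.5·(-0.693145) − 0.25·(-0.068992) = 0.3638.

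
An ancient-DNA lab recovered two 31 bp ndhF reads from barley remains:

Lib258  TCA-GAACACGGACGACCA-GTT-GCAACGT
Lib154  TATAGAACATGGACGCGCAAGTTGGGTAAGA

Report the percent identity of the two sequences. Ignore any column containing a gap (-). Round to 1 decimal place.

67.9%

Excluding the 3 gap columns leaves 28 comparable sites.
The sequences differ at positions 2 (C/A), 3 (A/T), 10 (C/T), 16 (A/C), 17 (C/G), 26 (C/G), 27 (A/T), 29 (C/A), 31 (T/A).
19 of the 28 comparable sites match, so the percent identity is 19/28 × 100 = 67.9%.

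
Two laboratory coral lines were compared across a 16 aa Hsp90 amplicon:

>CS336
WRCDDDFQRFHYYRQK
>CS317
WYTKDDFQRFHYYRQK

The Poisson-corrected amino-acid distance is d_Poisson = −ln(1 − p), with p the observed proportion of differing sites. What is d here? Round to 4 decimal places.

0.2076

Differing sites — 2:R/Y; 3:C/T; 4:D/K.
p = 3/16 = 0.187500.
d = −ln(1 − 0.187500) = −ln(0.812500) = 0.2076.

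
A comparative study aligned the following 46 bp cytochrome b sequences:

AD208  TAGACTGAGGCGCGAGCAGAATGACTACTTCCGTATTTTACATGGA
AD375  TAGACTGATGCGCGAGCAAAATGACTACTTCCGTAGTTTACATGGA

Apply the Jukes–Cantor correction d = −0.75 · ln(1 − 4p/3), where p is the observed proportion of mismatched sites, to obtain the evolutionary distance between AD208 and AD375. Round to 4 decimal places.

Mismatches occur at site 9 (G→T), site 19 (G→A), site 36 (T→G).
p = 3/46 = 0.065217.
d = −0.75 · ln(1 − (4/3)·0.065217) = −0.75 · ln(0.913044) = −0.75 · (-0.090971) = 0.0682.

0.0682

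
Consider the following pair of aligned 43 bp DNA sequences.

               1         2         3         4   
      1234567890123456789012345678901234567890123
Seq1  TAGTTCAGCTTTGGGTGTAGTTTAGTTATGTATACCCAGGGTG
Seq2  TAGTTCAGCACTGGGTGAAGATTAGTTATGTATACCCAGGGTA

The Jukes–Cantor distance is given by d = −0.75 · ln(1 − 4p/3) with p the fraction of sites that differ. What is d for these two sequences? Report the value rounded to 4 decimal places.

Differing sites — 10:T/A; 11:T/C; 18:T/A; 21:T/A; 43:G/A.
p = 5/43 = 0.116279.
d = −0.75 · ln(1 − (4/3)·0.116279) = −0.75 · ln(0.844961) = −0.75 · (-0.168465) = 0.1263.

0.1263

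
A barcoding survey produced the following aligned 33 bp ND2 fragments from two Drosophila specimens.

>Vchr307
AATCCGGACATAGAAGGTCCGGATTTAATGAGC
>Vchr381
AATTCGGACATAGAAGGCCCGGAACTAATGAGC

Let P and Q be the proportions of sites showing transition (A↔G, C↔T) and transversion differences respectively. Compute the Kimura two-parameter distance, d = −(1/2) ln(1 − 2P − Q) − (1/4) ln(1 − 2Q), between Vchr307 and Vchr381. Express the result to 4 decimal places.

0.1348

The sequences differ at positions 4 (C/T, transition), 18 (T/C, transition), 24 (T/A, transversion), 25 (T/C, transition).
Of the 4 differences, 3 transitions and 1 transversion over 33 sites: P = 3/33 = 0.090909, Q = 1/33 = 0.030303.
d = −0.5·ln(0.787879) − 0.25·ln(0.939394) = −0.5·(-0.238411) − 0.25·(-0.062520) = 0.1348.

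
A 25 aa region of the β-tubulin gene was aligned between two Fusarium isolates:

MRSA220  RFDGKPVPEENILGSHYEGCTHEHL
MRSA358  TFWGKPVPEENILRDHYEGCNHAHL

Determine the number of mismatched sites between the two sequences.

The sequences differ at positions 1 (R/T), 3 (D/W), 14 (G/R), 15 (S/D), 21 (T/N), 23 (E/A).
That gives 6 mismatches out of 25 aligned sites, so the Hamming distance is 6.

6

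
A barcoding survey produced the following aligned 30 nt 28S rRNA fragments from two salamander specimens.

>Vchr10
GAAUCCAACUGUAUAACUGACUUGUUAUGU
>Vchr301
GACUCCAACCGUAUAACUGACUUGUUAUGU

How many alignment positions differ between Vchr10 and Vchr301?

2

The sequences differ at positions 3 (A/C), 10 (U/C).
That gives 2 mismatches out of 30 aligned sites, so the Hamming distance is 2.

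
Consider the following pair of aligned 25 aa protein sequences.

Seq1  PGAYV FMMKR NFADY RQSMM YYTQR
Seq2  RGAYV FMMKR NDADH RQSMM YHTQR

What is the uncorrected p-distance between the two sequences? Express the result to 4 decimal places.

0.1600

Differing sites — 1:P/R; 12:F/D; 15:Y/H; 22:Y/H.
There are 4 differences over 25 sites, so p = 4/25 = 0.1600.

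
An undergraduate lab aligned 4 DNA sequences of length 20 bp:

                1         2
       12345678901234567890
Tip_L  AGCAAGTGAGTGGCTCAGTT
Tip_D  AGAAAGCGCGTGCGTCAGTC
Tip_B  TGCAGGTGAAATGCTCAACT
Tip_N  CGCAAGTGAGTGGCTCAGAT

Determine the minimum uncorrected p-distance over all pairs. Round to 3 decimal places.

0.100

Pairwise Hamming distances:
  Tip_L vs Tip_D: 6
  Tip_L vs Tip_B: 7
  Tip_L vs Tip_N: 2
  Tip_D vs Tip_B: 13
  Tip_D vs Tip_N: 8
  Tip_B vs Tip_N: 7
The smallest is 2 mismatches, between Tip_L and Tip_N; p = 2/20 = 0.100.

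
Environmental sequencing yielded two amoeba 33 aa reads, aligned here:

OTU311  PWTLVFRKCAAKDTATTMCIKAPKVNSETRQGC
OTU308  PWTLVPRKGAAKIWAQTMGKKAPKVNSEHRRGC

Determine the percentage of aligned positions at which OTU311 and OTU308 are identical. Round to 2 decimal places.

Differing sites — 6:F/P; 9:C/G; 13:D/I; 14:T/W; 16:T/Q; 19:C/G; 20:I/K; 29:T/H; 31:Q/R.
24 of the 33 sites match, so the percent identity is 24/33 × 100 = 72.73%.

72.73%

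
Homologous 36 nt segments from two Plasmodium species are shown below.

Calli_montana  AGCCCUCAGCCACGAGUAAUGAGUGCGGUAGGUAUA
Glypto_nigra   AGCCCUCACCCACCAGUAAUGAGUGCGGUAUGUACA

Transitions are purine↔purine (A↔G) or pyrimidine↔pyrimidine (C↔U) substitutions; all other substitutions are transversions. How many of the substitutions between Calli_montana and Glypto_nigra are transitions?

1

The sequences differ at positions 9 (G/C, transversion), 14 (G/C, transversion), 31 (G/U, transversion), 35 (U/C, transition).
Of the 4 differences, 1 transition and 3 transversions, so the answer is 1.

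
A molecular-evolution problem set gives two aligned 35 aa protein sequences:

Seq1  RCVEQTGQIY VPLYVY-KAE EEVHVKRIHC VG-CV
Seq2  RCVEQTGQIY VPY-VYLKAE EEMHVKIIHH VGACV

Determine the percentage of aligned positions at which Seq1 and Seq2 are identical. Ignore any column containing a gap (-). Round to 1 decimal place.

Excluding the 3 gap columns leaves 32 comparable sites.
Differing sites — 13:L/Y; 23:V/M; 27:R/I; 30:C/H.
28 of the 32 comparable sites match, so the percent identity is 28/32 × 100 = 87.5%.

87.5%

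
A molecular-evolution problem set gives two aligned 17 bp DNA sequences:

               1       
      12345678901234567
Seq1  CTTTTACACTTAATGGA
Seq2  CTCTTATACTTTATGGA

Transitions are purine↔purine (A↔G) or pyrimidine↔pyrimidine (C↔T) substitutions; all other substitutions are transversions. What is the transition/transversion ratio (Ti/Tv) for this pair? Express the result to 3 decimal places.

Differing sites — 3:T/C (Ti); 7:C/T (Ti); 12:A/T (Tv).
Of the 3 differences, 2 transitions and 1 transversion, so Ti/Tv = 2/1 = 2.000.

2.000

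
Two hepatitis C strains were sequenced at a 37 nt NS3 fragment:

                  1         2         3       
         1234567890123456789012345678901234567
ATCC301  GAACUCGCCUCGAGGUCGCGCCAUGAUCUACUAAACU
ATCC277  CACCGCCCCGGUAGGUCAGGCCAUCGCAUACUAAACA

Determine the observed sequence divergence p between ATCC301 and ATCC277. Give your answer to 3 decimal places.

0.378

The sequences differ at positions 1 (G/C), 3 (A/C), 5 (U/G), 7 (G/C), 10 (U/G), 11 (C/G), 12 (G/U), 18 (G/A), 19 (C/G), 25 (G/C), 26 (A/G), 27 (U/C), 28 (C/A), 37 (U/A).
There are 14 differences over 37 sites, so p = 14/37 = 0.378.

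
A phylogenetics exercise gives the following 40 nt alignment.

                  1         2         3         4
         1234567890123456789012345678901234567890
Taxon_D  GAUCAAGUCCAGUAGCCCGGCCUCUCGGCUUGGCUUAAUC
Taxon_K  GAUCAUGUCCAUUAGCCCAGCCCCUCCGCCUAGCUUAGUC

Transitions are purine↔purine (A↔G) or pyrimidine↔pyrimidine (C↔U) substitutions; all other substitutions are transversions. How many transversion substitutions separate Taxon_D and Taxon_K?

Differing sites — 6:A/U (Tv); 12:G/U (Tv); 19:G/A (Ti); 23:U/C (Ti); 27:G/C (Tv); 30:U/C (Ti); 32:G/A (Ti); 38:A/G (Ti).
Of the 8 differences, 5 transitions and 3 transversions, so the answer is 3.

3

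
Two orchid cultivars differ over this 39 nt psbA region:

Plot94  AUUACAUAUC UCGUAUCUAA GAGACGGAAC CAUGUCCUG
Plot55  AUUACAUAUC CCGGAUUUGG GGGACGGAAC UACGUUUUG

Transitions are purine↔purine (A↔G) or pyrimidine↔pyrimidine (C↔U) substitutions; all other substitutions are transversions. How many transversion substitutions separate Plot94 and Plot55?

Mismatches occur at site 11 (U→C, transition), site 14 (U→G, transversion), site 17 (C→U, transition), site 19 (A→G, transition), site 20 (A→G, transition), site 22 (A→G, transition), site 31 (C→U, transition), site 33 (U→C, transition), site 36 (C→U, transition), site 37 (C→U, transition).
Of the 10 differences, 9 transitions and 1 transversion, so the answer is 1.

1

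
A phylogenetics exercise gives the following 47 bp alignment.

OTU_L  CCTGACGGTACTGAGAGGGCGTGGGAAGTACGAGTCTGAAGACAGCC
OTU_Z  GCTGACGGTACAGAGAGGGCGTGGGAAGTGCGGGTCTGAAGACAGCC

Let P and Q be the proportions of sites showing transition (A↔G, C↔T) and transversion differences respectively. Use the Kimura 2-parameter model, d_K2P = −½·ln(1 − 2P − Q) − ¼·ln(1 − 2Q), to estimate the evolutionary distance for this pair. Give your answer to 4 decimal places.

0.0905

Mismatches occur at site 1 (C/G, transversion), site 12 (T/A, transversion), site 30 (A/G, transition), site 33 (A/G, transition).
Of the 4 differences, 2 transitions and 2 transversions over 47 sites: P = 2/47 = 0.042553, Q = 2/47 = 0.042553.
d = −0.5·ln(0.872341) − 0.25·ln(0.914894) = −0.5·(-0.136575) − 0.25·(-0.088947) = 0.0905.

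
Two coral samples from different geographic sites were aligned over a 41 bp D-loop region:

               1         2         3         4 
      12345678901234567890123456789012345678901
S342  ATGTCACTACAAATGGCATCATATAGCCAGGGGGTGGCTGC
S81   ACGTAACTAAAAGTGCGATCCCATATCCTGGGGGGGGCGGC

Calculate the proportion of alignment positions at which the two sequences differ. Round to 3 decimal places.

Mismatches occur at site 2 (T↔C), site 5 (C↔A), site 10 (C↔A), site 13 (A↔G), site 16 (G↔C), site 17 (C↔G), site 21 (A↔C), site 22 (T↔C), site 26 (G↔T), site 29 (A↔T), site 35 (T↔G), site 39 (T↔G).
There are 12 differences over 41 sites, so p = 12/41 = 0.293.

0.293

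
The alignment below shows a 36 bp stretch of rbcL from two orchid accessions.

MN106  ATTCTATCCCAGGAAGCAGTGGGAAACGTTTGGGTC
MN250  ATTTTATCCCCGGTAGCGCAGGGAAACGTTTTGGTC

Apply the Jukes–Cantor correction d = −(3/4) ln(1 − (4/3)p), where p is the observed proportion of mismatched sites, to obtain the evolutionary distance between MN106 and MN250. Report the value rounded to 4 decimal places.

0.2251

Mismatches occur at site 4 (C↔T), site 11 (A↔C), site 14 (A↔T), site 18 (A↔G), site 19 (G↔C), site 20 (T↔A), site 32 (G↔T).
p = 7/36 = 0.194444.
d = −0.75 · ln(1 − (4/3)·0.194444) = −0.75 · ln(0.740741) = −0.75 · (-0.300104) = 0.2251.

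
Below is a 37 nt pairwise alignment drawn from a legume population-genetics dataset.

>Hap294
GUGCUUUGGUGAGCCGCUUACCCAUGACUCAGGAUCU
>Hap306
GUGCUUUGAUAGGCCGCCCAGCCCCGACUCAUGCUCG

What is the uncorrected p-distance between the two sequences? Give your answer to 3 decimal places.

0.297

The sequences differ at positions 9 (G/A), 11 (G/A), 12 (A/G), 18 (U/C), 19 (U/C), 21 (C/G), 24 (A/C), 25 (U/C), 32 (G/U), 34 (A/C), 37 (U/G).
There are 11 differences over 37 sites, so p = 11/37 = 0.297.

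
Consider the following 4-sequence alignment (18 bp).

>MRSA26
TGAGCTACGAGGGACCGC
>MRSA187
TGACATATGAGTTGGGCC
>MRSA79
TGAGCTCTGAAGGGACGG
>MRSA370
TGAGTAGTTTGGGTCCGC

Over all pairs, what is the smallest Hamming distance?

6

Pairwise Hamming distances:
  MRSA26 vs MRSA187: 9
  MRSA26 vs MRSA79: 6
  MRSA26 vs MRSA370: 7
  MRSA187 vs MRSA79: 10
  MRSA187 vs MRSA370: 12
  MRSA79 vs MRSA370: 9
The smallest is 6, between MRSA26 and MRSA79.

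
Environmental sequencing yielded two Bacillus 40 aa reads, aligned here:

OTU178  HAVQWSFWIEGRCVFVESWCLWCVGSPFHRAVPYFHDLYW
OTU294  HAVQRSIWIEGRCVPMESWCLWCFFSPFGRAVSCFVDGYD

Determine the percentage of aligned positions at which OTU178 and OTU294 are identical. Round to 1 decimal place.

The sequences differ at positions 5 (W/R), 7 (F/I), 15 (F/P), 16 (V/M), 24 (V/F), 25 (G/F), 29 (H/G), 33 (P/S), 34 (Y/C), 36 (H/V), 38 (L/G), 40 (W/D).
28 of the 40 sites match, so the percent identity is 28/40 × 100 = 70.0%.

70.0%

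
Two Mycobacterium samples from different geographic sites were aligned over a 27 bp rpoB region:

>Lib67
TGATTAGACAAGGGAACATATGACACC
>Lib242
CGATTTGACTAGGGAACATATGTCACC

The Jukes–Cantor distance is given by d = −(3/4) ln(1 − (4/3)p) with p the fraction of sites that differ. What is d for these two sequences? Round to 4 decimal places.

0.1650

Differing sites — 1:T/C; 6:A/T; 10:A/T; 23:A/T.
p = 4/27 = 0.148148.
d = −0.75 · ln(1 − (4/3)·0.148148) = −0.75 · ln(0.802469) = −0.75 · (-0.220062) = 0.1650.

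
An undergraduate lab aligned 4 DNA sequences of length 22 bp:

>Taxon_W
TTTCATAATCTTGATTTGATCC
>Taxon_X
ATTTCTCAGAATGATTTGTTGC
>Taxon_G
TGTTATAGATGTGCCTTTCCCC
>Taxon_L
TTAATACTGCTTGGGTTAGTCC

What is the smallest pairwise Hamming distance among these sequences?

9

Pairwise Hamming distances:
  Taxon_W vs Taxon_X: 9
  Taxon_W vs Taxon_G: 11
  Taxon_W vs Taxon_L: 11
  Taxon_X vs Taxon_G: 14
  Taxon_X vs Taxon_L: 13
  Taxon_G vs Taxon_L: 15
The smallest is 9, between Taxon_W and Taxon_X.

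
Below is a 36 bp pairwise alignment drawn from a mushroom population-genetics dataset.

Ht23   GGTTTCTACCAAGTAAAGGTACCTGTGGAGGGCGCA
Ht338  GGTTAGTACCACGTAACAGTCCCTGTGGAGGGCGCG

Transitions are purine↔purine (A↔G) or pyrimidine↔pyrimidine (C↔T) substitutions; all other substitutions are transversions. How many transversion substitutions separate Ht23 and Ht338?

5

Differing sites — 5:T/A (Tv); 6:C/G (Tv); 12:A/C (Tv); 17:A/C (Tv); 18:G/A (Ti); 21:A/C (Tv); 36:A/G (Ti).
Of the 7 differences, 2 transitions and 5 transversions, so the answer is 5.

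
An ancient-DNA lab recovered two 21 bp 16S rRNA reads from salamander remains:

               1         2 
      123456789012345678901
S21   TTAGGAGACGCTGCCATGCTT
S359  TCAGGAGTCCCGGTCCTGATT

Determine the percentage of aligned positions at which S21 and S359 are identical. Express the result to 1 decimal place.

Differing sites — 2:T/C; 8:A/T; 10:G/C; 12:T/G; 14:C/T; 16:A/C; 19:C/A.
14 of the 21 sites match, so the percent identity is 14/21 × 100 = 66.7%.

66.7%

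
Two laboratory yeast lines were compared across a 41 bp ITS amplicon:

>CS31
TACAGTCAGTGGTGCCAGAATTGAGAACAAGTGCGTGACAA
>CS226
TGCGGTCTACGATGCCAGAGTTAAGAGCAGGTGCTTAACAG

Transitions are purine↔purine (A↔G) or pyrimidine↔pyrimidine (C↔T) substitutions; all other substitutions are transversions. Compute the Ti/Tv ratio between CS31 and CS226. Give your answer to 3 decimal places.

Differing sites — 2:A/G (Ti); 4:A/G (Ti); 8:A/T (Tv); 9:G/A (Ti); 10:T/C (Ti); 12:G/A (Ti); 20:A/G (Ti); 23:G/A (Ti); 27:A/G (Ti); 30:A/G (Ti); 35:G/T (Tv); 37:G/A (Ti); 41:A/G (Ti).
Of the 13 differences, 11 transitions and 2 transversions, so Ti/Tv = 11/2 = 5.500.

5.500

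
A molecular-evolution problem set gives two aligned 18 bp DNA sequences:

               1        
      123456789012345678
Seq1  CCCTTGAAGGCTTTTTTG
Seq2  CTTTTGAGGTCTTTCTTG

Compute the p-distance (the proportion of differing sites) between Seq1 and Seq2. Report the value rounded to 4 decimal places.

Mismatches occur at site 2 (C/T), site 3 (C/T), site 8 (A/G), site 10 (G/T), site 15 (T/C).
There are 5 differences over 18 sites, so p = 5/18 = 0.2778.

0.2778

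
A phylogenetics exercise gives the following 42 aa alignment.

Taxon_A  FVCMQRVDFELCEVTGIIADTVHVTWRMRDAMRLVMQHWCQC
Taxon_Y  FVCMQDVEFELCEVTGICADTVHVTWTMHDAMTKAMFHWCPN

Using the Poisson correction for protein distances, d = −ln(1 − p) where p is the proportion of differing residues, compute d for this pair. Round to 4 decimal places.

0.3037

Mismatches occur at site 6 (R↔D), site 8 (D↔E), site 18 (I↔C), site 27 (R↔T), site 29 (R↔H), site 33 (R↔T), site 34 (L↔K), site 35 (V↔A), site 37 (Q↔F), site 41 (Q↔P), site 42 (C↔N).
p = 11/42 = 0.261905.
d = −ln(1 − 0.261905) = −ln(0.738095) = 0.3037.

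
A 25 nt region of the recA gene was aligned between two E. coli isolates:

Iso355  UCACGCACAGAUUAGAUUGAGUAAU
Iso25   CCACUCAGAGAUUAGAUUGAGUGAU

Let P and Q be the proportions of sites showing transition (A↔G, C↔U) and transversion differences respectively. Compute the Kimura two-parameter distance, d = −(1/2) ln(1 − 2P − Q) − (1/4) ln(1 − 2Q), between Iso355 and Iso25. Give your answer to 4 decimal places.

The sequences differ at positions 1 (U/C, transition), 5 (G/U, transversion), 8 (C/G, transversion), 23 (A/G, transition).
Of the 4 differences, 2 transitions and 2 transversions over 25 sites: P = 2/25 = 0.080000, Q = 2/25 = 0.080000.
d = −0.5·ln(0.760000) − 0.25·ln(0.840000) = −0.5·(-0.274437) − 0.25·(-0.174353) = 0.1808.

0.1808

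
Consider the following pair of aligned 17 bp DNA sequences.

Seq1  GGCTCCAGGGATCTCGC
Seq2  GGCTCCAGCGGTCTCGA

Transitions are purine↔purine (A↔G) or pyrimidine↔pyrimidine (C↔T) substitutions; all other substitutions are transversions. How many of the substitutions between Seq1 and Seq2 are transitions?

1

Mismatches occur at site 9 (G→C, transversion), site 11 (A→G, transition), site 17 (C→A, transversion).
Of the 3 differences, 1 transition and 2 transversions, so the answer is 1.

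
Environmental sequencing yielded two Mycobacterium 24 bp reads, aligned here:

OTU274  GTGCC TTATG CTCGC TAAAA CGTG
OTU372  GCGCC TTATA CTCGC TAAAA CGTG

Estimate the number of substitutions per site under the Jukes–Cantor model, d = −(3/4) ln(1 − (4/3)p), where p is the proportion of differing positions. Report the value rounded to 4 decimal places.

Mismatches occur at site 2 (T→C), site 10 (G→A).
p = 2/24 = 0.083333.
d = −0.75 · ln(1 − (4/3)·0.083333) = −0.75 · ln(0.888889) = −0.75 · (-0.117783) = 0.0883.

0.0883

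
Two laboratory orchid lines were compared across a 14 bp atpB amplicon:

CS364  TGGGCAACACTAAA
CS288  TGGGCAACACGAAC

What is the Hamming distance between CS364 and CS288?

2

Mismatches occur at site 11 (T/G), site 14 (A/C).
That gives 2 mismatches out of 14 aligned sites, so the Hamming distance is 2.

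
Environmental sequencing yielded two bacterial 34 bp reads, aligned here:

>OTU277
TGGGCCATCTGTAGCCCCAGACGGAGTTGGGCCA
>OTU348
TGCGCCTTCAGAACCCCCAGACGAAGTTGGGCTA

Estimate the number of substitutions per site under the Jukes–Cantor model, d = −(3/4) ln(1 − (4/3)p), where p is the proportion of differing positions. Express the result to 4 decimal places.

0.2407

Differing sites — 3:G/C; 7:A/T; 10:T/A; 12:T/A; 14:G/C; 24:G/A; 33:C/T.
p = 7/34 = 0.205882.
d = −0.75 · ln(1 − (4/3)·0.205882) = −0.75 · ln(0.725491) = −0.75 · (-0.320907) = 0.2407.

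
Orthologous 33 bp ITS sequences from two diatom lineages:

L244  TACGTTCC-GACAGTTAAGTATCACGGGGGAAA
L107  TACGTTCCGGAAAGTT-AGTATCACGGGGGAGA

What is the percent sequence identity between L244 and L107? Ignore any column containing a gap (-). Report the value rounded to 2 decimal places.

Excluding the 2 gap columns leaves 31 comparable sites.
The sequences differ at positions 12 (C/A), 32 (A/G).
29 of the 31 comparable sites match, so the percent identity is 29/31 × 100 = 93.55%.

93.55%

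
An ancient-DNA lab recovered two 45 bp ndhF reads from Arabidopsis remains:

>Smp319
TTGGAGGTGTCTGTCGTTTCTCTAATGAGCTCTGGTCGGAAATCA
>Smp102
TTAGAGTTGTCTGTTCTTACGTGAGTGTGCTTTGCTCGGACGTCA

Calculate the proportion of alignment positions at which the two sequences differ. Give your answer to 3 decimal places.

Mismatches occur at site 3 (G/A), site 7 (G/T), site 15 (C/T), site 16 (G/C), site 19 (T/A), site 21 (T/G), site 22 (C/T), site 23 (T/G), site 25 (A/G), site 28 (A/T), site 32 (C/T), site 35 (G/C), site 41 (A/C), site 42 (A/G).
There are 14 differences over 45 sites, so p = 14/45 = 0.311.

0.311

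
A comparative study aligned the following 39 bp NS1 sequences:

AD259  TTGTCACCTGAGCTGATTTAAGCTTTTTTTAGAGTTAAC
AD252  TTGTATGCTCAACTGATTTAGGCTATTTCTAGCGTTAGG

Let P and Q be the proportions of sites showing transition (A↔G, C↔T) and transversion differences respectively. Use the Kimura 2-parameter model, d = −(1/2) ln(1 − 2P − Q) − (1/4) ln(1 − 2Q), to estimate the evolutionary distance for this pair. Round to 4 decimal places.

0.3539

Differing sites — 5:C/A (Tv); 6:A/T (Tv); 7:C/G (Tv); 10:G/C (Tv); 12:G/A (Ti); 21:A/G (Ti); 25:T/A (Tv); 29:T/C (Ti); 33:A/C (Tv); 38:A/G (Ti); 39:C/G (Tv).
Of the 11 differences, 4 transitions and 7 transversions over 39 sites: P = 4/39 = 0.102564, Q = 7/39 = 0.179487.
d = −0.5·ln(0.615385) − 0.25·ln(0.641026) = −0.5·(-0.485507) − 0.25·(-0.444685) = 0.3539.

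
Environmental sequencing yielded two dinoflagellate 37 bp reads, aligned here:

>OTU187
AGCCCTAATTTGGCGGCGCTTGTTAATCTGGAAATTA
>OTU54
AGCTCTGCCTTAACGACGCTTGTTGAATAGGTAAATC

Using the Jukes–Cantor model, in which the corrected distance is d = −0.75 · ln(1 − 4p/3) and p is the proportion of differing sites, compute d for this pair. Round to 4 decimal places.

Differing sites — 4:C/T; 7:A/G; 8:A/C; 9:T/C; 12:G/A; 13:G/A; 16:G/A; 25:A/G; 27:T/A; 28:C/T; 29:T/A; 32:A/T; 35:T/A; 37:A/C.
p = 14/37 = 0.378378.
d = −0.75 · ln(1 − (4/3)·0.378378) = −0.75 · ln(0.495496) = −0.75 · (-0.702196) = 0.5266.

0.5266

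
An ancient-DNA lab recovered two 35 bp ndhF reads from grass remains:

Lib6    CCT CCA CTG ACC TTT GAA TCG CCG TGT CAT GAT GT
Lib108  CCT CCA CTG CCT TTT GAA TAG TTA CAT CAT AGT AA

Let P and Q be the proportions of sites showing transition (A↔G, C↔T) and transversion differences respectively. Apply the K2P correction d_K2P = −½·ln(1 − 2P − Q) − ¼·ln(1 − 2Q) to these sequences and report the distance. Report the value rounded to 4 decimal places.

0.5052

The sequences differ at positions 10 (A/C, transversion), 12 (C/T, transition), 20 (C/A, transversion), 22 (C/T, transition), 23 (C/T, transition), 24 (G/A, transition), 25 (T/C, transition), 26 (G/A, transition), 31 (G/A, transition), 32 (A/G, transition), 34 (G/A, transition), 35 (T/A, transversion).
Of the 12 differences, 9 transitions and 3 transversions over 35 sites: P = 9/35 = 0.257143, Q = 3/35 = 0.085714.
d = −0.5·ln(0.400000) − 0.25·ln(0.828572) = −0.5·(-0.916291) − 0.25·(-0.188052) = 0.5052.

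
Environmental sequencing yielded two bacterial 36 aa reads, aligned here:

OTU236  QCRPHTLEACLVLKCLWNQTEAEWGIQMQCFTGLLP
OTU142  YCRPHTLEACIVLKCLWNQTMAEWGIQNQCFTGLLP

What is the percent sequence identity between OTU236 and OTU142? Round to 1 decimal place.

88.9%

Mismatches occur at site 1 (Q→Y), site 11 (L→I), site 21 (E→M), site 28 (M→N).
32 of the 36 sites match, so the percent identity is 32/36 × 100 = 88.9%.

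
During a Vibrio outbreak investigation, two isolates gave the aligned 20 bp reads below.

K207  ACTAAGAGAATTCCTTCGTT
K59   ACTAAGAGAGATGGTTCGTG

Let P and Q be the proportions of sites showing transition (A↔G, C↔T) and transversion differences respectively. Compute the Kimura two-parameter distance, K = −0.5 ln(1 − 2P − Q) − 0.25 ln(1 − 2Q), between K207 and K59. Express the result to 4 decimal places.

The sequences differ at positions 10 (A/G, transition), 11 (T/A, transversion), 13 (C/G, transversion), 14 (C/G, transversion), 20 (T/G, transversion).
Of the 5 differences, 1 transition and 4 transversions over 20 sites: P = 1/20 = 0.050000, Q = 4/20 = 0.200000.
d = −0.5·ln(0.700000) − 0.25·ln(0.600000) = −0.5·(-0.356675) − 0.25·(-0.510826) = 0.3060.

0.3060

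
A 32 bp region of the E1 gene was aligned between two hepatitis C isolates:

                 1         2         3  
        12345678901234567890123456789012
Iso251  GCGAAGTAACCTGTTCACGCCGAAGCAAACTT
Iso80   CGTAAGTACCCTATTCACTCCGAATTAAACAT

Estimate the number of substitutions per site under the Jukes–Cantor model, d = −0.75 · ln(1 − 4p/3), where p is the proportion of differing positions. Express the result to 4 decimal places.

0.3525

The sequences differ at positions 1 (G/C), 2 (C/G), 3 (G/T), 9 (A/C), 13 (G/A), 19 (G/T), 25 (G/T), 26 (C/T), 31 (T/A).
p = 9/32 = 0.281250.
d = −0.75 · ln(1 − (4/3)·0.281250) = −0.75 · ln(0.625000) = −0.75 · (-0.470004) = 0.3525.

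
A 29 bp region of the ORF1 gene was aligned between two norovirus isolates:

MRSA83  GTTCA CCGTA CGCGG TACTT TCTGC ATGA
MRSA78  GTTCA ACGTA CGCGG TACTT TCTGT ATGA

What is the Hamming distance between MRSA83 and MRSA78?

The sequences differ at positions 6 (C/A), 25 (C/T).
That gives 2 mismatches out of 29 aligned sites, so the Hamming distance is 2.

2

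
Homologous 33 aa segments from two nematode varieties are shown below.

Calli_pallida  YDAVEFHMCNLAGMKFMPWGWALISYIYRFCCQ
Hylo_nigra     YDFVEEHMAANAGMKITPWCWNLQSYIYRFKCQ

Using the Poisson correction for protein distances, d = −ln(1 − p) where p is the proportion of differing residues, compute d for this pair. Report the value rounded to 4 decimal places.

0.4055

Differing sites — 3:A/F; 6:F/E; 9:C/A; 10:N/A; 11:L/N; 16:F/I; 17:M/T; 20:G/C; 22:A/N; 24:I/Q; 31:C/K.
p = 11/33 = 0.333333.
d = −ln(1 − 0.333333) = −ln(0.666667) = 0.4055.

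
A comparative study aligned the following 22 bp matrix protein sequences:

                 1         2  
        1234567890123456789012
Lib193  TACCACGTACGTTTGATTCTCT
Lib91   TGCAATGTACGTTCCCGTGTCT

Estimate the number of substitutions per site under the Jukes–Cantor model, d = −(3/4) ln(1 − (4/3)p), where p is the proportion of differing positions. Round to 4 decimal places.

0.4975

The sequences differ at positions 2 (A/G), 4 (C/A), 6 (C/T), 14 (T/C), 15 (G/C), 16 (A/C), 17 (T/G), 19 (C/G).
p = 8/22 = 0.363636.
d = −0.75 · ln(1 − (4/3)·0.363636) = −0.75 · ln(0.515152) = −0.75 · (-0.663293) = 0.4975.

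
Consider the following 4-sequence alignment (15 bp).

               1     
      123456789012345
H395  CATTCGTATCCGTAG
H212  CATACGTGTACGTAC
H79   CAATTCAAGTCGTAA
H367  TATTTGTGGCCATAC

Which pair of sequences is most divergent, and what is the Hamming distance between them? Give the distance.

9

Pairwise Hamming distances:
  H395 vs H212: 4
  H395 vs H79: 7
  H395 vs H367: 6
  H212 vs H79: 9
  H212 vs H367: 6
  H79 vs H367: 8
The largest is 9, between H212 and H79.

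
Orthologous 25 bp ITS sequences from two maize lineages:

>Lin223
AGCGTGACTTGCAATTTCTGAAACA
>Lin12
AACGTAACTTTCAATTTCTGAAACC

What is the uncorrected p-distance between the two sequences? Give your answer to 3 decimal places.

Differing sites — 2:G/A; 6:G/A; 11:G/T; 25:A/C.
There are 4 differences over 25 sites, so p = 4/25 = 0.160.

0.160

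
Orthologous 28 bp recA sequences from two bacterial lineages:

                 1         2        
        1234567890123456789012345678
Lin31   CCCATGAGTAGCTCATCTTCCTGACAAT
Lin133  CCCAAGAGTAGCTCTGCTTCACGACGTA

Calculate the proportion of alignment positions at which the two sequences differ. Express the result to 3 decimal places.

Mismatches occur at site 5 (T↔A), site 15 (A↔T), site 16 (T↔G), site 21 (C↔A), site 22 (T↔C), site 26 (A↔G), site 27 (A↔T), site 28 (T↔A).
There are 8 differences over 28 sites, so p = 8/28 = 0.286.

0.286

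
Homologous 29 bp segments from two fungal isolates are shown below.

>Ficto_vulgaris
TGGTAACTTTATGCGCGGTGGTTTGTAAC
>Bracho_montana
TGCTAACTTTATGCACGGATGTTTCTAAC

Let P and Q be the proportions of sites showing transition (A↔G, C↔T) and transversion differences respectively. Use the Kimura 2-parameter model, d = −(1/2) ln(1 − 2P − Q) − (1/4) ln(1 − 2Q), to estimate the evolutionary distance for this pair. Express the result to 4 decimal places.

0.1966

The sequences differ at positions 3 (G/C, transversion), 15 (G/A, transition), 19 (T/A, transversion), 20 (G/T, transversion), 25 (G/C, transversion).
Of the 5 differences, 1 transition and 4 transversions over 29 sites: P = 1/29 = 0.034483, Q = 4/29 = 0.137931.
d = −0.5·ln(0.793103) − 0.25·ln(0.724138) = −0.5·(-0.231802) − 0.25·(-0.322773) = 0.1966.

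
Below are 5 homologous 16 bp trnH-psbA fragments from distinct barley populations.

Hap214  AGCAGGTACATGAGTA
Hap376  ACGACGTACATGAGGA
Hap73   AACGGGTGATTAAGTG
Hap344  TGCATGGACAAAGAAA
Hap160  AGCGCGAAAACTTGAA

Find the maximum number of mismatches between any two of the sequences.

Pairwise Hamming distances:
  Hap214 vs Hap376: 4
  Hap214 vs Hap73: 7
  Hap214 vs Hap344: 8
  Hap214 vs Hap160: 8
  Hap376 vs Hap73: 10
  Hap376 vs Hap344: 10
  Hap376 vs Hap160: 9
  Hap73 vs Hap344: 13
  Hap73 vs Hap160: 10
  Hap344 vs Hap160: 9
The largest is 13, between Hap73 and Hap344.

13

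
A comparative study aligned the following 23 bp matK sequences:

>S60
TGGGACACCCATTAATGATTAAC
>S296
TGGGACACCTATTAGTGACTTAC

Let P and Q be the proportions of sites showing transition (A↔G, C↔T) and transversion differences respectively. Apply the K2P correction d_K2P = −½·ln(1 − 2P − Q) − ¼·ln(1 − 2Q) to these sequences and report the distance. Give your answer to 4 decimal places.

Differing sites — 10:C/T (Ti); 15:A/G (Ti); 19:T/C (Ti); 21:A/T (Tv).
Of the 4 differences, 3 transitions and 1 transversion over 23 sites: P = 3/23 = 0.130435, Q = 1/23 = 0.043478.
d = −0.5·ln(0.695652) − 0.25·ln(0.913044) = −0.5·(-0.362906) − 0.25·(-0.090971) = 0.2042.

0.2042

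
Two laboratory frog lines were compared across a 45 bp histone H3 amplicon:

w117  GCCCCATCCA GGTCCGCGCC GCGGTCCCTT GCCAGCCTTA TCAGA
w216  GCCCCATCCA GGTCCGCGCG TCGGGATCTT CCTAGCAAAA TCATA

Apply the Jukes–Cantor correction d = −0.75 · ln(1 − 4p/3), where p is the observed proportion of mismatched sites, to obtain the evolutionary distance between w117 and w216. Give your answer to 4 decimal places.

Mismatches occur at site 20 (C→G), site 21 (G→T), site 25 (T→G), site 26 (C→A), site 27 (C→T), site 31 (G→C), site 33 (C→T), site 37 (C→A), site 38 (T→A), site 39 (T→A), site 44 (G→T).
p = 11/45 = 0.244444.
d = −0.75 · ln(1 − (4/3)·0.244444) = −0.75 · ln(0.674075) = −0.75 · (-0.394414) = 0.2958.

0.2958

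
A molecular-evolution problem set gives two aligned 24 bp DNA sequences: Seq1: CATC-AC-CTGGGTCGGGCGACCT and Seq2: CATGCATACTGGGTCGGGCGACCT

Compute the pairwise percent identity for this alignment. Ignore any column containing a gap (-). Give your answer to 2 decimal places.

90.91%

Excluding the 2 gap columns leaves 22 comparable sites.
The sequences differ at positions 4 (C/G), 7 (C/T).
20 of the 22 comparable sites match, so the percent identity is 20/22 × 100 = 90.91%.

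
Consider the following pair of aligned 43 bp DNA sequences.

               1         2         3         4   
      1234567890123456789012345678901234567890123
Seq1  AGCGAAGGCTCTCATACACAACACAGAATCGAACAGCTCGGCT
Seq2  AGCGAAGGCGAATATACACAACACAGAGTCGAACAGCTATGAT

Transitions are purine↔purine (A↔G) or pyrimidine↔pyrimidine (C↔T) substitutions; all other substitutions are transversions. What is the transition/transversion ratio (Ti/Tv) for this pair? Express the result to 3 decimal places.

Mismatches occur at site 10 (T→G, transversion), site 11 (C→A, transversion), site 12 (T→A, transversion), site 13 (C→T, transition), site 28 (A→G, transition), site 39 (C→A, transversion), site 40 (G→T, transversion), site 42 (C→A, transversion).
Of the 8 differences, 2 transitions and 6 transversions, so Ti/Tv = 2/6 = 0.333.

0.333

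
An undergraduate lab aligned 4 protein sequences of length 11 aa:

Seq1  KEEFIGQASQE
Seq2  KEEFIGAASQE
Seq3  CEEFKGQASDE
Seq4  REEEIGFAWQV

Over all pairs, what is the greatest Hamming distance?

Pairwise Hamming distances:
  Seq1 vs Seq2: 1
  Seq1 vs Seq3: 3
  Seq1 vs Seq4: 5
  Seq2 vs Seq3: 4
  Seq2 vs Seq4: 5
  Seq3 vs Seq4: 7
The largest is 7, between Seq3 and Seq4.

7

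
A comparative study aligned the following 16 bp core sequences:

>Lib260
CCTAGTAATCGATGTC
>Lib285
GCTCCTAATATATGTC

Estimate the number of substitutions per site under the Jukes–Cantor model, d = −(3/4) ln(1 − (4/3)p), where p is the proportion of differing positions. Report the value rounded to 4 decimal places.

0.4042

Differing sites — 1:C/G; 4:A/C; 5:G/C; 10:C/A; 11:G/T.
p = 5/16 = 0.312500.
d = −0.75 · ln(1 − (4/3)·0.312500) = −0.75 · ln(0.583333) = −0.75 · (-0.538997) = 0.4042.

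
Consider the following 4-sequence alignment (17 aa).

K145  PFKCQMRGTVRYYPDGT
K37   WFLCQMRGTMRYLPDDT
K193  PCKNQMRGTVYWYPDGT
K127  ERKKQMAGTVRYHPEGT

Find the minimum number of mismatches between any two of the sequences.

4

Pairwise Hamming distances:
  K145 vs K37: 5
  K145 vs K193: 4
  K145 vs K127: 6
  K37 vs K193: 9
  K37 vs K127: 9
  K193 vs K127: 8
The smallest is 4, between K145 and K193.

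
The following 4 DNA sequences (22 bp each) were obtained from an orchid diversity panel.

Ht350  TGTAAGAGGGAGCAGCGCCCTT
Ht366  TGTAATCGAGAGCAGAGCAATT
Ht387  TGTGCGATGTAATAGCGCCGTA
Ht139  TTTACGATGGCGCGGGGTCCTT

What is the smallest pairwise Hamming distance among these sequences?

Pairwise Hamming distances:
  Ht350 vs Ht366: 6
  Ht350 vs Ht387: 8
  Ht350 vs Ht139: 7
  Ht366 vs Ht387: 13
  Ht366 vs Ht139: 12
  Ht387 vs Ht139: 11
The smallest is 6, between Ht350 and Ht366.

6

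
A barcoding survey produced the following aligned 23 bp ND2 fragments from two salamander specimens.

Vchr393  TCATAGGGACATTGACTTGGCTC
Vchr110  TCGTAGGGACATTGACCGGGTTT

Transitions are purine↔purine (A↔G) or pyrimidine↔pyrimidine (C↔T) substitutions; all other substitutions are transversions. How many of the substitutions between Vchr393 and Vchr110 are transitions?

4

Mismatches occur at site 3 (A→G, transition), site 17 (T→C, transition), site 18 (T→G, transversion), site 21 (C→T, transition), site 23 (C→T, transition).
Of the 5 differences, 4 transitions and 1 transversion, so the answer is 4.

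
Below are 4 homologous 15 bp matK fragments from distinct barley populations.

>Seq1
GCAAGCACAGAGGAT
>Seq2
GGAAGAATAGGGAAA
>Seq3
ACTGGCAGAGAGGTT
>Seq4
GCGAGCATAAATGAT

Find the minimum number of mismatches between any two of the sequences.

4

Pairwise Hamming distances:
  Seq1 vs Seq2: 6
  Seq1 vs Seq3: 5
  Seq1 vs Seq4: 4
  Seq2 vs Seq3: 10
  Seq2 vs Seq4: 8
  Seq3 vs Seq4: 7
The smallest is 4, between Seq1 and Seq4.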